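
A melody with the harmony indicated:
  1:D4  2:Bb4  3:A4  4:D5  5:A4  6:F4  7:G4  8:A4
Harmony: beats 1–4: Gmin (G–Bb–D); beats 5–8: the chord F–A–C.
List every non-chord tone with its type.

The harmony at that moment is G minor triad (G, Bb, D); A4 is not a chord tone.
It is approached by step down from Bb4 and left by leap up to D5.
Step in, leap out — an escape tone.
The harmony at that moment is F major triad (F, A, C); G4 is not a chord tone.
It is approached by step up from F4 and left by step up to A4.
Step in, step out in the same direction — a passing tone.

A4 (beat 3) — escape tone; G4 (beat 7) — passing tone.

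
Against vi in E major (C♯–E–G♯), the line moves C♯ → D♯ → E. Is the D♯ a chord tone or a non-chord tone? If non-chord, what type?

The harmony at that moment is C♯ minor triad (C♯, E, G♯); D♯ is not a chord tone.
It is approached by step up from C♯ and left by step up to E.
Step in, step out in the same direction — a passing tone.

Non-chord tone — a passing tone.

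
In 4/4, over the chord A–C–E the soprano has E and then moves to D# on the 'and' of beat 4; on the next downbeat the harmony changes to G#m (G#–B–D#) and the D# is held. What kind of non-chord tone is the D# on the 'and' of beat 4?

The harmony at that moment is A minor triad (A, C, E); D# is not a chord tone.
It is approached by step down from E and then sustained as the same pitch into the next harmony.
Arriving early and becoming a chord tone when the harmony changes — an anticipation.

Anticipation.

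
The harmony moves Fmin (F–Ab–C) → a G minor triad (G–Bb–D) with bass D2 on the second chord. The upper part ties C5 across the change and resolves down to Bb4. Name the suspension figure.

7–6 suspension.

At the second chord the bass is D2. The suspended C5 lies a seventh above the bass; after resolving down by step to Bb4, the interval above the bass becomes a sixth.
Suspension figures are named by those two intervals: 7–6.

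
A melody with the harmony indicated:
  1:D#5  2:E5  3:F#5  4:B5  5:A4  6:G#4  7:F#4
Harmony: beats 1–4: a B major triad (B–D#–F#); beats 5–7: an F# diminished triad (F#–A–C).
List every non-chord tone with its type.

E5 (beat 2) — passing tone; G#4 (beat 6) — passing tone.

The harmony at that moment is B major triad (B, D#, F#); E5 is not a chord tone.
It is approached by step up from D#5 and left by step up to F#5.
Step in, step out in the same direction — a passing tone.
The harmony at that moment is F# diminished triad (F#, A, C); G#4 is not a chord tone.
It is approached by step down from A4 and left by step down to F#4.
Step in, step out in the same direction — a passing tone.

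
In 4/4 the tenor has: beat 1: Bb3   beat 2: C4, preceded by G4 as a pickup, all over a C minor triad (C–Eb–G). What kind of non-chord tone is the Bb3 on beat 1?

The harmony at that moment is C minor triad (C, Eb, G); Bb3 is not a chord tone.
It is approached by leap down from G4 and left by step up to C4.
Leap in, step out, metrically accented — an appoggiatura.

Appoggiatura.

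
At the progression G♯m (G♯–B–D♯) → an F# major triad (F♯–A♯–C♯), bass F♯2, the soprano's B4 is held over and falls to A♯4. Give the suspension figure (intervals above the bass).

At the second chord the bass is F♯2. The suspended B4 lies a fourth above the bass; after resolving down by step to A♯4, the interval above the bass becomes a third.
Suspension figures are named by those two intervals: 4–3.

4–3 suspension.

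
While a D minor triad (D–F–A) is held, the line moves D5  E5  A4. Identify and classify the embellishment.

The harmony at that moment is D minor triad (D, F, A); E5 is not a chord tone.
It is approached by step up from D5 and left by leap down to A4.
Step in, leap out — an escape tone.

E5 is an escape tone.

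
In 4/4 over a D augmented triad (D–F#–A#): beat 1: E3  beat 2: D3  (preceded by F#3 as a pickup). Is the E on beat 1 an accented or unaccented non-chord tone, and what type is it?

Accented passing tone.

The harmony at that moment is D augmented triad (D, F#, A#); E3 is not a chord tone.
It is approached by step down from F#3 and left by step down to D3.
Step in, step out in the same direction — a passing tone.
It falls on the downbeat, so it is accented.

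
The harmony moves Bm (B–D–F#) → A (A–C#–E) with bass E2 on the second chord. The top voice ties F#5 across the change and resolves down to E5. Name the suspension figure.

At the second chord the bass is E2. The suspended F#5 lies a ninth above the bass; after resolving down by step to E5, the interval above the bass becomes an octave.
Suspension figures are named by those two intervals: 9–8.

9–8 suspension.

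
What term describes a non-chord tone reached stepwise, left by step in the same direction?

Approach: by step. Departure: by step, continuing in the same direction.
Stepwise on both sides with no change of direction means the note fills in the space between two different chord tones — a passing tone. (Had it turned back to its starting note it would be a neighbor tone instead.)

Passing tone.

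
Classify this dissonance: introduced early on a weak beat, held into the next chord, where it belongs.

Approach: ahead of the chord change (typically by step), so it is dissonant against the current harmony. Departure: none — the same pitch is restated or held and is a chord tone of the new harmony.
Dissonant first, consonant once the harmony catches up: the note simply arrives early — an anticipation. (The reverse timing, consonant first and dissonant after the change, would be a suspension or retardation.)

Anticipation.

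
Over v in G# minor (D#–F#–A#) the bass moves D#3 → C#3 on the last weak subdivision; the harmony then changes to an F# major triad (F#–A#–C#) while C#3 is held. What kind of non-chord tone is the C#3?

C#3 is an anticipation.

The harmony at that moment is D# minor triad (D#, F#, A#); C#3 is not a chord tone.
It is approached by step down from D#3 and then sustained as the same pitch into the next harmony.
Arriving early and becoming a chord tone when the harmony changes — an anticipation.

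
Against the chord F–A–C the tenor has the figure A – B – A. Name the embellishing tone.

B is a neighbor tone.

The harmony at that moment is F major triad (F, A, C); B is not a chord tone.
It is approached by step up from A and left by step down to A.
Step away and step back to the same note — a neighbor tone (upper neighbor).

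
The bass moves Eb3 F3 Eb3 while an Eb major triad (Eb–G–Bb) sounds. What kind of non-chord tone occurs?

The harmony at that moment is Eb major triad (Eb, G, Bb); F3 is not a chord tone.
It is approached by step up from Eb3 and left by step down to Eb3.
Step away and step back to the same note — a neighbor tone (upper neighbor).

F3 is a neighbor tone.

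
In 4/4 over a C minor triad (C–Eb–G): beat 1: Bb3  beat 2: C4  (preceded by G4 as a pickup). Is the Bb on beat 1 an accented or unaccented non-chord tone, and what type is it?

Accented appoggiatura.

The harmony at that moment is C minor triad (C, Eb, G); Bb3 is not a chord tone.
It is approached by leap down from G4 and left by step up to C4.
Leap in, step out — an appoggiatura.
It falls on the downbeat, so it is accented.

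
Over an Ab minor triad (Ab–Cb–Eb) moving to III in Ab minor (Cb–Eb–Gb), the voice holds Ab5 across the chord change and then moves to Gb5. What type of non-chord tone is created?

Ab5 is a suspension.

The harmony at that moment is Cb major triad (Cb, Eb, Gb); Ab5 is not a chord tone.
It is held over (the same pitch as the preceding Ab5) and left by step down to Gb5.
Held over from the previous chord and resolving down by step — a suspension.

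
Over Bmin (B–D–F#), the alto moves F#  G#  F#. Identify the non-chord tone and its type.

G# is a neighbor tone.

The harmony at that moment is B minor triad (B, D, F#); G# is not a chord tone.
It is approached by step up from F# and left by step down to F#.
Step away and step back to the same note — a neighbor tone (upper neighbor).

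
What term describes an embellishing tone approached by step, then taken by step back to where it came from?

Neighbor tone.

Approach: by step. Departure: by step in the opposite direction, back to the starting pitch.
Stepwise on both sides but reversing to return to the same chord tone — a neighbor tone. (Had it continued onward in the same direction it would be a passing tone instead.)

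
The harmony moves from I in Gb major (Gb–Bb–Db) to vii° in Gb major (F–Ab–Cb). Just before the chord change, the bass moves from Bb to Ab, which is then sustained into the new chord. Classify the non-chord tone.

Ab is an anticipation.

The harmony at that moment is Gb major triad (Gb, Bb, Db); Ab is not a chord tone.
It is approached by step down from Bb and then sustained as the same pitch into the next harmony.
Arriving early and becoming a chord tone when the harmony changes — an anticipation.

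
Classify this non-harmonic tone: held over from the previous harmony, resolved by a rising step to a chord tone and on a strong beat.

Retardation.

Approach: by preparation — the pitch is first a chord tone, then held (tied or repeated) while the harmony changes under it. Departure: up by step. Metric position: strong.
A prepared dissonance that resolves upward by step — a retardation. (The same figure resolving downward would be a suspension.)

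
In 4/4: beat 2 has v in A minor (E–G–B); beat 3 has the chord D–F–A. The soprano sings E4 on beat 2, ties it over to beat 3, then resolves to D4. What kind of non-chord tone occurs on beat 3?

The harmony at that moment is D minor triad (D, F, A); E4 is not a chord tone.
It is held over (the same pitch as the preceding E4) and left by step down to D4.
Held over from the previous chord and resolving down by step — a suspension.

Suspension.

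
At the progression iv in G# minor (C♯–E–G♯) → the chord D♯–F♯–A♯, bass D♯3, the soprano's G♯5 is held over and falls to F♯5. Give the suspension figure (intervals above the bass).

At the second chord the bass is D♯3. The suspended G♯5 lies a fourth above the bass; after resolving down by step to F♯5, the interval above the bass becomes a third.
Suspension figures are named by those two intervals: 4–3.

4–3 suspension.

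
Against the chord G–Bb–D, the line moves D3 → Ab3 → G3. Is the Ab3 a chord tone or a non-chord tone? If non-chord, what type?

The harmony at that moment is G minor triad (G, Bb, D); Ab3 is not a chord tone.
It is approached by leap up from D3 and left by step down to G3.
Leap in, step out — an appoggiatura.

Non-chord tone — an appoggiatura.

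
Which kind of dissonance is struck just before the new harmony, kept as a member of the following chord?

Anticipation.

Approach: ahead of the chord change (typically by step), so it is dissonant against the current harmony. Departure: none — the same pitch is restated or held and is a chord tone of the new harmony.
Dissonant first, consonant once the harmony catches up: the note simply arrives early — an anticipation. (The reverse timing, consonant first and dissonant after the change, would be a suspension or retardation.)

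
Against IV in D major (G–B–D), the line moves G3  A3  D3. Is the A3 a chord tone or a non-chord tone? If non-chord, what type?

Non-chord tone — an escape tone.

The harmony at that moment is G major triad (G, B, D); A3 is not a chord tone.
It is approached by step up from G3 and left by leap down to D3.
Step in, leap out — an escape tone.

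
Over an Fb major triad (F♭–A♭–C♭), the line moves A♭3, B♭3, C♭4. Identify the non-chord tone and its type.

The harmony at that moment is F♭ major triad (F♭, A♭, C♭); B♭3 is not a chord tone.
It is approached by step up from A♭3 and left by step up to C♭4.
Step in, step out in the same direction — a passing tone.

B♭3 is a passing tone.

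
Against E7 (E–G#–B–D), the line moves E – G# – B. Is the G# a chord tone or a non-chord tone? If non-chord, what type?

Chord tone (the third of E dominant seventh chord).

E dominant seventh chord contains E, G#, B, D; G# is the third, so it is a chord tone.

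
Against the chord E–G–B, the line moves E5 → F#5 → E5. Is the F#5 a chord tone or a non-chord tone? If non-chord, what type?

The harmony at that moment is E minor triad (E, G, B); F#5 is not a chord tone.
It is approached by step up from E5 and left by step down to E5.
Step away and step back to the same note — a neighbor tone (upper neighbor).

Non-chord tone — a neighbor tone.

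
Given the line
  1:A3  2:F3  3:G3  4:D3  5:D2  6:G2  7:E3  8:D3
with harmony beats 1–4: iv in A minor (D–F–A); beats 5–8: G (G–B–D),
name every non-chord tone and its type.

The harmony at that moment is D minor triad (D, F, A); G3 is not a chord tone.
It is approached by step up from F3 and left by leap down to D3.
Step in, leap out — an escape tone.
The harmony at that moment is G major triad (G, B, D); E3 is not a chord tone.
It is approached by leap up from G2 and left by step down to D3.
Leap in, step out — an appoggiatura.

G3 (beat 3) — escape tone; E3 (beat 7) — appoggiatura.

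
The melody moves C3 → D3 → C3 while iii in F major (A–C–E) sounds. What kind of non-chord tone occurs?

D3 is a neighbor tone.

The harmony at that moment is A minor triad (A, C, E); D3 is not a chord tone.
It is approached by step up from C3 and left by step down to C3.
Step away and step back to the same note — a neighbor tone (upper neighbor).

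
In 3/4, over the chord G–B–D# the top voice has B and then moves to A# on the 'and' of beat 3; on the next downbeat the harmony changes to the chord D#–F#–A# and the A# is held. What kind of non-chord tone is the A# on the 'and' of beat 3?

Anticipation.

The harmony at that moment is G augmented triad (G, B, D#); A# is not a chord tone.
It is approached by step down from B and then sustained as the same pitch into the next harmony.
Arriving early and becoming a chord tone when the harmony changes — an anticipation.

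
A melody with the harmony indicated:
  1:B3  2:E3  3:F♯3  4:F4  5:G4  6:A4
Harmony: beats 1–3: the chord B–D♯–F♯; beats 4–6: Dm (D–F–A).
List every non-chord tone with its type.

The harmony at that moment is B major triad (B, D♯, F♯); E3 is not a chord tone.
It is approached by leap down from B3 and left by step up to F♯3.
Leap in, step out — an appoggiatura.
The harmony at that moment is D minor triad (D, F, A); G4 is not a chord tone.
It is approached by step up from F4 and left by step up to A4.
Step in, step out in the same direction — a passing tone.

E3 (beat 2) — appoggiatura; G4 (beat 5) — passing tone.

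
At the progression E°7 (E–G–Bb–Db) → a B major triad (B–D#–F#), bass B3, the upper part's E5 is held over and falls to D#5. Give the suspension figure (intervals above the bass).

At the second chord the bass is B3. The suspended E5 lies a fourth above the bass; after resolving down by step to D#5, the interval above the bass becomes a third.
Suspension figures are named by those two intervals: 4–3.

4–3 suspension.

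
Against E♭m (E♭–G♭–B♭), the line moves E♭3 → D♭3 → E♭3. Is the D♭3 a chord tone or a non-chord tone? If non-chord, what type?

The harmony at that moment is E♭ minor triad (E♭, G♭, B♭); D♭3 is not a chord tone.
It is approached by step down from E♭3 and left by step up to E♭3.
Step away and step back to the same note — a neighbor tone (lower neighbor).

Non-chord tone — a neighbor tone.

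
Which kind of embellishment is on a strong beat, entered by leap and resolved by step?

Approach: by leap. Departure: by step. Metric position: strong.
Leap in, step out, in a metrically strong position — an appoggiatura. (It is the mirror image of the escape tone, which steps in and leaps out from a weak position.)

Appoggiatura.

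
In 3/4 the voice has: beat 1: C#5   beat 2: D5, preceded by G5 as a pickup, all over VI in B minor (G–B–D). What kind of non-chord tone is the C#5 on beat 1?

The harmony at that moment is G major triad (G, B, D); C#5 is not a chord tone.
It is approached by leap down from G5 and left by step up to D5.
Leap in, step out, metrically accented — an appoggiatura.

Appoggiatura.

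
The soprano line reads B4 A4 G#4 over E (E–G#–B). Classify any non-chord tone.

The harmony at that moment is E major triad (E, G#, B); A4 is not a chord tone.
It is approached by step down from B4 and left by step down to G#4.
Step in, step out in the same direction — a passing tone.

A4 is a passing tone.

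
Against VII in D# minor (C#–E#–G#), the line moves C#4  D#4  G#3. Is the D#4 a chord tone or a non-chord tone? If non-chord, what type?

Non-chord tone — an escape tone.

The harmony at that moment is C# major triad (C#, E#, G#); D#4 is not a chord tone.
It is approached by step up from C#4 and left by leap down to G#3.
Step in, leap out — an escape tone.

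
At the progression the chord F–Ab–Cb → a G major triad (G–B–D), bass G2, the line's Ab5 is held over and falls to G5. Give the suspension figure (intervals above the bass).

At the second chord the bass is G2. The suspended Ab5 lies a ninth above the bass; after resolving down by step to G5, the interval above the bass becomes an octave.
Suspension figures are named by those two intervals: 9–8.

9–8 suspension.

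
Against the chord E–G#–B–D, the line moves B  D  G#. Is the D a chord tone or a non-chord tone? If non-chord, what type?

Chord tone (the seventh of E dominant seventh chord).

E dominant seventh chord contains E, G#, B, D; D is the seventh, so it is a chord tone.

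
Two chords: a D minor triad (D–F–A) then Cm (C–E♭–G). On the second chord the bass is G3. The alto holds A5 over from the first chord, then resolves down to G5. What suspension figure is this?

At the second chord the bass is G3. The suspended A5 lies a ninth above the bass; after resolving down by step to G5, the interval above the bass becomes an octave.
Suspension figures are named by those two intervals: 9–8.

9–8 suspension.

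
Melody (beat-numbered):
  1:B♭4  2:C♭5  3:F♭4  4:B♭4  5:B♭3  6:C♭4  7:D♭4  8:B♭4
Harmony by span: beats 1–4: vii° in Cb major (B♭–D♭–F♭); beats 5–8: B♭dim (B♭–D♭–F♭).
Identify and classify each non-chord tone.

The harmony at that moment is B♭ diminished triad (B♭, D♭, F♭); C♭5 is not a chord tone.
It is approached by step up from B♭4 and left by leap down to F♭4.
Step in, leap out — an escape tone.
The harmony at that moment is B♭ diminished triad (B♭, D♭, F♭); C♭4 is not a chord tone.
It is approached by step up from B♭3 and left by step up to D♭4.
Step in, step out in the same direction — a passing tone.

C♭5 (beat 2) — escape tone; C♭4 (beat 6) — passing tone.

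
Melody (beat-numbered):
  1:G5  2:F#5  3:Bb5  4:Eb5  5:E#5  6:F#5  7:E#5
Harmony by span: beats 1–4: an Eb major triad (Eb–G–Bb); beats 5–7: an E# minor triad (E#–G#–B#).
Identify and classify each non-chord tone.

The harmony at that moment is Eb major triad (Eb, G, Bb); F#5 is not a chord tone.
It is approached by step down from G5 and left by leap up to Bb5.
Step in, leap out — an escape tone.
The harmony at that moment is E# minor triad (E#, G#, B#); F#5 is not a chord tone.
It is approached by step up from E#5 and left by step down to E#5.
Step away and step back to the same note — a neighbor tone (upper neighbor).

F#5 (beat 2) — escape tone; F#5 (beat 6) — neighbor tone.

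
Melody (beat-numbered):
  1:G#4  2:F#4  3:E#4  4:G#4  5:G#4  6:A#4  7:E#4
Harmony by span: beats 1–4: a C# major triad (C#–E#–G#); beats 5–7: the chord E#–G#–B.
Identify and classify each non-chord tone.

F#4 (beat 2) — passing tone; A#4 (beat 6) — escape tone.

The harmony at that moment is C# major triad (C#, E#, G#); F#4 is not a chord tone.
It is approached by step down from G#4 and left by step down to E#4.
Step in, step out in the same direction — a passing tone.
The harmony at that moment is E# diminished triad (E#, G#, B); A#4 is not a chord tone.
It is approached by step up from G#4 and left by leap down to E#4.
Step in, leap out — an escape tone.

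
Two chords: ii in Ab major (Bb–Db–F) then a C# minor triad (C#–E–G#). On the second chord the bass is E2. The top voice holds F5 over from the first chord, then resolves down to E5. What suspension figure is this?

At the second chord the bass is E2. The suspended F5 lies a ninth above the bass; after resolving down by step to E5, the interval above the bass becomes an octave.
Suspension figures are named by those two intervals: 9–8.

9–8 suspension.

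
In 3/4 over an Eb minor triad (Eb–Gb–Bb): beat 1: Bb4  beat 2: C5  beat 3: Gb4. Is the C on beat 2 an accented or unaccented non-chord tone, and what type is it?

Unaccented escape tone.

The harmony at that moment is Eb minor triad (Eb, Gb, Bb); C5 is not a chord tone.
It is approached by step up from Bb4 and left by leap down to Gb4.
Step in, leap out — an escape tone.
It falls on a weak beat, so it is unaccented.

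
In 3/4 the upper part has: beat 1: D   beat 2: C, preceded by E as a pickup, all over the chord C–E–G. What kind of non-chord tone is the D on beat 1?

The harmony at that moment is C major triad (C, E, G); D is not a chord tone.
It is approached by step down from E and left by step down to C.
Step in, step out in the same direction — a passing tone.

Passing tone.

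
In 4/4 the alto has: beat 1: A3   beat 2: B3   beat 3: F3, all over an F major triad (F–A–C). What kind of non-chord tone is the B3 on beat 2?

The harmony at that moment is F major triad (F, A, C); B3 is not a chord tone.
It is approached by step up from A3 and left by leap down to F3.
Step in, leap out, on a weak beat — an escape tone.

Escape tone.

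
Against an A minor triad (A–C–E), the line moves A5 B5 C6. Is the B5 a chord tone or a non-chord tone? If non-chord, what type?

The harmony at that moment is A minor triad (A, C, E); B5 is not a chord tone.
It is approached by step up from A5 and left by step up to C6.
Step in, step out in the same direction — a passing tone.

Non-chord tone — a passing tone.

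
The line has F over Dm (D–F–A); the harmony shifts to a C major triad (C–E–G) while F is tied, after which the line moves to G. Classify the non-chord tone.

The harmony at that moment is C major triad (C, E, G); F is not a chord tone.
It is held over (the same pitch as the preceding F) and left by step up to G.
Held over from the previous chord and resolving up by step — a retardation.

F is a retardation.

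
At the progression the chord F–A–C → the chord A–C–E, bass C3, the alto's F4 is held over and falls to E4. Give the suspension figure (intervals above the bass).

At the second chord the bass is C3. The suspended F4 lies a fourth above the bass; after resolving down by step to E4, the interval above the bass becomes a third.
Suspension figures are named by those two intervals: 4–3.

4–3 suspension.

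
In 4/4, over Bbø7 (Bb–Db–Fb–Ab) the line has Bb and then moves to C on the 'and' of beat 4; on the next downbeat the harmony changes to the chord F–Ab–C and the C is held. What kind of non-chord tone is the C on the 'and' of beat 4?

The harmony at that moment is Bb half-diminished seventh chord (Bb, Db, Fb, Ab); C is not a chord tone.
It is approached by step up from Bb and then sustained as the same pitch into the next harmony.
Arriving early and becoming a chord tone when the harmony changes — an anticipation.

Anticipation.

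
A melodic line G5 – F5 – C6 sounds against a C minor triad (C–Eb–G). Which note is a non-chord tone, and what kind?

The harmony at that moment is C minor triad (C, Eb, G); F5 is not a chord tone.
It is approached by step down from G5 and left by leap up to C6.
Step in, leap out — an escape tone.

F5 is an escape tone.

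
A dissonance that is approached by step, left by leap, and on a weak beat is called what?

Approach: by step. Departure: by leap. Metric position: weak.
Step in, leap out, from a weak position — an escape tone (échappée). (It is the mirror image of the appoggiatura, which leaps in and steps out on a strong beat.)

Escape tone.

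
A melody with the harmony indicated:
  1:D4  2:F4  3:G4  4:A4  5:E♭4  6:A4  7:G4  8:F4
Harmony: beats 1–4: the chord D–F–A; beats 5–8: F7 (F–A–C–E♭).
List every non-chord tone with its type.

The harmony at that moment is D minor triad (D, F, A); G4 is not a chord tone.
It is approached by step up from F4 and left by step up to A4.
Step in, step out in the same direction — a passing tone.
The harmony at that moment is F dominant seventh chord (F, A, C, E♭); G4 is not a chord tone.
It is approached by step down from A4 and left by step down to F4.
Step in, step out in the same direction — a passing tone.

G4 (beat 3) — passing tone; G4 (beat 7) — passing tone.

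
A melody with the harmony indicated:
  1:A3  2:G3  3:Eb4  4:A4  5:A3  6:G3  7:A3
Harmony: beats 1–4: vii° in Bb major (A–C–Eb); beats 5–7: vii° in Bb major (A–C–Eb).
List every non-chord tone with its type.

The harmony at that moment is A diminished triad (A, C, Eb); G3 is not a chord tone.
It is approached by step down from A3 and left by leap up to Eb4.
Step in, leap out — an escape tone.
The harmony at that moment is A diminished triad (A, C, Eb); G3 is not a chord tone.
It is approached by step down from A3 and left by step up to A3.
Step away and step back to the same note — a neighbor tone (lower neighbor).

G3 (beat 2) — escape tone; G3 (beat 6) — neighbor tone.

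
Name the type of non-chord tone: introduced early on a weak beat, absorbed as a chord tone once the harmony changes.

Approach: ahead of the chord change (typically by step), so it is dissonant against the current harmony. Departure: none — the same pitch is restated or held and is a chord tone of the new harmony.
Dissonant first, consonant once the harmony catches up: the note simply arrives early — an anticipation. (The reverse timing, consonant first and dissonant after the change, would be a suspension or retardation.)

Anticipation.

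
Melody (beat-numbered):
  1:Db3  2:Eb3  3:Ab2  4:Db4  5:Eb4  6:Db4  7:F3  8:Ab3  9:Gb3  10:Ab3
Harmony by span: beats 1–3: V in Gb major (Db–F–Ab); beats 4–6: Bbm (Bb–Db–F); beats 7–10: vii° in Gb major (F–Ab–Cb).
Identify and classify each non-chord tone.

The harmony at that moment is Db major triad (Db, F, Ab); Eb3 is not a chord tone.
It is approached by step up from Db3 and left by leap down to Ab2.
Step in, leap out — an escape tone.
The harmony at that moment is Bb minor triad (Bb, Db, F); Eb4 is not a chord tone.
It is approached by step up from Db4 and left by step down to Db4.
Step away and step back to the same note — a neighbor tone (upper neighbor).
The harmony at that moment is F diminished triad (F, Ab, Cb); Gb3 is not a chord tone.
It is approached by step down from Ab3 and left by step up to Ab3.
Step away and step back to the same note — a neighbor tone (lower neighbor).

Eb3 (beat 2) — escape tone; Eb4 (beat 5) — neighbor tone; Gb3 (beat 9) — neighbor tone.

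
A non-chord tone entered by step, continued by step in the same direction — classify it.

Passing tone.

Approach: by step. Departure: by step, continuing in the same direction.
Stepwise on both sides with no change of direction means the note fills in the space between two different chord tones — a passing tone. (Had it turned back to its starting note it would be a neighbor tone instead.)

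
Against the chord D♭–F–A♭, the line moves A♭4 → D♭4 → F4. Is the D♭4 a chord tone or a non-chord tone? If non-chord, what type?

Db major triad contains D♭, F, A♭; D♭ is the root, so it is a chord tone.

Chord tone (the root of Db major triad).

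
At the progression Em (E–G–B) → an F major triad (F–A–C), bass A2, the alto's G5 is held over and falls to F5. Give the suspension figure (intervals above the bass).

7–6 suspension.

At the second chord the bass is A2. The suspended G5 lies a seventh above the bass; after resolving down by step to F5, the interval above the bass becomes a sixth.
Suspension figures are named by those two intervals: 7–6.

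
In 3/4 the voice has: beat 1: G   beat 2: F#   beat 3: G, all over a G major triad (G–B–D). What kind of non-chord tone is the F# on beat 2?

Lower neighbor tone.

The harmony at that moment is G major triad (G, B, D); F# is not a chord tone.
It is approached by step down from G and left by step up to G.
Step away and step back to the same note — a neighbor tone (lower neighbor).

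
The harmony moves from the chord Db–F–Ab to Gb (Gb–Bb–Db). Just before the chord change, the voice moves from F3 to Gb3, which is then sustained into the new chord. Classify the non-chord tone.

The harmony at that moment is Db major triad (Db, F, Ab); Gb3 is not a chord tone.
It is approached by step up from F3 and then sustained as the same pitch into the next harmony.
Arriving early and becoming a chord tone when the harmony changes — an anticipation.

Gb3 is an anticipation.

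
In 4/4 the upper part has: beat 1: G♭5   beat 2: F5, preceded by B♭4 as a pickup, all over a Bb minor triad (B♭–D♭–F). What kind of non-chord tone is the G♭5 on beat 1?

Appoggiatura.

The harmony at that moment is B♭ minor triad (B♭, D♭, F); G♭5 is not a chord tone.
It is approached by leap up from B♭4 and left by step down to F5.
Leap in, step out, metrically accented — an appoggiatura.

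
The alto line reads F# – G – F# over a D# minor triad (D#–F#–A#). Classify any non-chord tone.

G is a neighbor tone.

The harmony at that moment is D# minor triad (D#, F#, A#); G is not a chord tone.
It is approached by step up from F# and left by step down to F#.
Step away and step back to the same note — a neighbor tone (upper neighbor).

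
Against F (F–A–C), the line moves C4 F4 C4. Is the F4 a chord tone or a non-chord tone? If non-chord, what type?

Chord tone (the root of F major triad).

F major triad contains F, A, C; F is the root, so it is a chord tone.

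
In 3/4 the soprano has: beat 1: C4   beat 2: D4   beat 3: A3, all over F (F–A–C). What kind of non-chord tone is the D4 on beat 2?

Escape tone.

The harmony at that moment is F major triad (F, A, C); D4 is not a chord tone.
It is approached by step up from C4 and left by leap down to A3.
Step in, leap out, on a weak beat — an escape tone.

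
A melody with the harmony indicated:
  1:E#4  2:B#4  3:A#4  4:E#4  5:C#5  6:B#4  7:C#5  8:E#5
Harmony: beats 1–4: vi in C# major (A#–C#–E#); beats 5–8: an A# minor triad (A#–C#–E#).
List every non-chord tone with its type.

B#4 (beat 2) — appoggiatura; B#4 (beat 6) — neighbor tone.

The harmony at that moment is A# minor triad (A#, C#, E#); B#4 is not a chord tone.
It is approached by leap up from E#4 and left by step down to A#4.
Leap in, step out — an appoggiatura.
The harmony at that moment is A# minor triad (A#, C#, E#); B#4 is not a chord tone.
It is approached by step down from C#5 and left by step up to C#5.
Step away and step back to the same note — a neighbor tone (lower neighbor).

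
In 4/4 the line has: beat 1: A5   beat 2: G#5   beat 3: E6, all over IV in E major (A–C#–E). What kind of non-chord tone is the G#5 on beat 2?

The harmony at that moment is A major triad (A, C#, E); G#5 is not a chord tone.
It is approached by step down from A5 and left by leap up to E6.
Step in, leap out, on a weak beat — an escape tone.

Escape tone.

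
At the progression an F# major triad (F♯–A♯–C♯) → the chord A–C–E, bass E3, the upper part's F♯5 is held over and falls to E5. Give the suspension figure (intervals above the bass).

At the second chord the bass is E3. The suspended F♯5 lies a ninth above the bass; after resolving down by step to E5, the interval above the bass becomes an octave.
Suspension figures are named by those two intervals: 9–8.

9–8 suspension.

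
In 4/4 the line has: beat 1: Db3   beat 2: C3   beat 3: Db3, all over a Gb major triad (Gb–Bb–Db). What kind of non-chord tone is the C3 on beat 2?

The harmony at that moment is Gb major triad (Gb, Bb, Db); C3 is not a chord tone.
It is approached by step down from Db3 and left by step up to Db3.
Step away and step back to the same note — a neighbor tone (lower neighbor).

Lower neighbor tone.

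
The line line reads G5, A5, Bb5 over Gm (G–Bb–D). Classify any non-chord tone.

A5 is a passing tone.

The harmony at that moment is G minor triad (G, Bb, D); A5 is not a chord tone.
It is approached by step up from G5 and left by step up to Bb5.
Step in, step out in the same direction — a passing tone.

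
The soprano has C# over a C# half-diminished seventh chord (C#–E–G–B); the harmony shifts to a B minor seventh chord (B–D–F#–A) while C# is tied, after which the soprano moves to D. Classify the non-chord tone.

The harmony at that moment is B minor seventh chord (B, D, F#, A); C# is not a chord tone.
It is held over (the same pitch as the preceding C#) and left by step up to D.
Held over from the previous chord and resolving up by step — a retardation.

C# is a retardation.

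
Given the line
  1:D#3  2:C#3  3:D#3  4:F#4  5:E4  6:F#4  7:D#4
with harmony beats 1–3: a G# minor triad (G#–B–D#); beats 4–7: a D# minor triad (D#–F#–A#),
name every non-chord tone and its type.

C#3 (beat 2) — neighbor tone; E4 (beat 5) — neighbor tone.

The harmony at that moment is G# minor triad (G#, B, D#); C#3 is not a chord tone.
It is approached by step down from D#3 and left by step up to D#3.
Step away and step back to the same note — a neighbor tone (lower neighbor).
The harmony at that moment is D# minor triad (D#, F#, A#); E4 is not a chord tone.
It is approached by step down from F#4 and left by step up to F#4.
Step away and step back to the same note — a neighbor tone (lower neighbor).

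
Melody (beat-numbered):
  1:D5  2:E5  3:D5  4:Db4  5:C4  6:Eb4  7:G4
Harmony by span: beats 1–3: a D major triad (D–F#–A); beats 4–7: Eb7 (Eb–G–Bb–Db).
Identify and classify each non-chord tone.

The harmony at that moment is D major triad (D, F#, A); E5 is not a chord tone.
It is approached by step up from D5 and left by step down to D5.
Step away and step back to the same note — a neighbor tone (upper neighbor).
The harmony at that moment is Eb dominant seventh chord (Eb, G, Bb, Db); C4 is not a chord tone.
It is approached by step down from Db4 and left by leap up to Eb4.
Step in, leap out — an escape tone.

E5 (beat 2) — neighbor tone; C4 (beat 5) — escape tone.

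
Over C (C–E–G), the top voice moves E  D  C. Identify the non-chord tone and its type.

The harmony at that moment is C major triad (C, E, G); D is not a chord tone.
It is approached by step down from E and left by step down to C.
Step in, step out in the same direction — a passing tone.

D is a passing tone.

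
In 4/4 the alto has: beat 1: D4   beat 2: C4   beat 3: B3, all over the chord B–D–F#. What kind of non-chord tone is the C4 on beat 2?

Passing tone.

The harmony at that moment is B minor triad (B, D, F#); C4 is not a chord tone.
It is approached by step down from D4 and left by step down to B3.
Step in, step out in the same direction — a passing tone.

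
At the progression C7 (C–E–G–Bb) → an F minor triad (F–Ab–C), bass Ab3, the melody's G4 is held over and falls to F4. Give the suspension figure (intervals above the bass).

At the second chord the bass is Ab3. The suspended G4 lies a seventh above the bass; after resolving down by step to F4, the interval above the bass becomes a sixth.
Suspension figures are named by those two intervals: 7–6.

7–6 suspension.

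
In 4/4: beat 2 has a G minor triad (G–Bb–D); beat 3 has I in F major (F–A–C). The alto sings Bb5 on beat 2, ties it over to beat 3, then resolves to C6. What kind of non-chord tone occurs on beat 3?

Retardation.

The harmony at that moment is F major triad (F, A, C); Bb5 is not a chord tone.
It is held over (the same pitch as the preceding Bb5) and left by step up to C6.
Held over from the previous chord and resolving up by step — a retardation.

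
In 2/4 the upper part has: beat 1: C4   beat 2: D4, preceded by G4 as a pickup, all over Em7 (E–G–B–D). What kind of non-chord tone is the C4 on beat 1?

The harmony at that moment is E minor seventh chord (E, G, B, D); C4 is not a chord tone.
It is approached by leap down from G4 and left by step up to D4.
Leap in, step out, metrically accented — an appoggiatura.

Appoggiatura.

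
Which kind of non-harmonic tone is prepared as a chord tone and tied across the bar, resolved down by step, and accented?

Approach: by preparation — the pitch is first a chord tone, then held (tied or repeated) while the harmony changes under it. Departure: down by step. Metric position: strong.
A prepared dissonance that resolves downward by step — a suspension. (The same figure resolving upward would be a retardation.)

Suspension.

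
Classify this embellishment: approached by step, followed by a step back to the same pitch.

Neighbor tone.

Approach: by step. Departure: by step in the opposite direction, back to the starting pitch.
Stepwise on both sides but reversing to return to the same chord tone — a neighbor tone. (Had it continued onward in the same direction it would be a passing tone instead.)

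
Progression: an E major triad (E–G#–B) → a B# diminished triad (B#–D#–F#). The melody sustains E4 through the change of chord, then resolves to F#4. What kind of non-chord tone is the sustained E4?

The harmony at that moment is B# diminished triad (B#, D#, F#); E4 is not a chord tone.
It is held over (the same pitch as the preceding E4) and left by step up to F#4.
Held over from the previous chord and resolving up by step — a retardation.

E4 is a retardation.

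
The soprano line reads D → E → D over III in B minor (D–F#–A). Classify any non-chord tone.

The harmony at that moment is D major triad (D, F#, A); E is not a chord tone.
It is approached by step up from D and left by step down to D.
Step away and step back to the same note — a neighbor tone (upper neighbor).

E is a neighbor tone.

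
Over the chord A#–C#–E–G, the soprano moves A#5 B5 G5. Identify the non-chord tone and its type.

B5 is an escape tone.

The harmony at that moment is A# diminished seventh chord (A#, C#, E, G); B5 is not a chord tone.
It is approached by step up from A#5 and left by leap down to G5.
Step in, leap out — an escape tone.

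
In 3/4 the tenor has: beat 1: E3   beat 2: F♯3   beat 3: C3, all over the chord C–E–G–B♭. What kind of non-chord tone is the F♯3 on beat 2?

The harmony at that moment is C dominant seventh chord (C, E, G, B♭); F♯3 is not a chord tone.
It is approached by step up from E3 and left by leap down to C3.
Step in, leap out, on a weak beat — an escape tone.

Escape tone.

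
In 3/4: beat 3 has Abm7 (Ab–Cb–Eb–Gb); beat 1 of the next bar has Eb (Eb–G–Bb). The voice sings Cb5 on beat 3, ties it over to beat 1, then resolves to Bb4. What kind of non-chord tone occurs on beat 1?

The harmony at that moment is Eb major triad (Eb, G, Bb); Cb5 is not a chord tone.
It is held over (the same pitch as the preceding Cb5) and left by step down to Bb4.
Held over from the previous chord and resolving down by step — a suspension.

Suspension.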